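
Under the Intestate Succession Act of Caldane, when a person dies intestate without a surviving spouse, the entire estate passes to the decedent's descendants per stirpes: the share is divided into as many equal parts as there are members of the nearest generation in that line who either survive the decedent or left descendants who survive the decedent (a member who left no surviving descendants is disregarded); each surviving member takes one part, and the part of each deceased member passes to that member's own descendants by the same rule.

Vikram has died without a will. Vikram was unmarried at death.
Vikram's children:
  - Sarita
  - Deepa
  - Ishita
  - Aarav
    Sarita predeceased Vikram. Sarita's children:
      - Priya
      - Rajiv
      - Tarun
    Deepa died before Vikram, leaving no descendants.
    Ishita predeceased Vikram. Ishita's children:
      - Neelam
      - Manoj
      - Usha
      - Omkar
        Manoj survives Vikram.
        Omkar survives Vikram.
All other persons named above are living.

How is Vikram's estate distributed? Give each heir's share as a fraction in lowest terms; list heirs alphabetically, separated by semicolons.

There is no surviving spouse, so the entire estate passes to Vikram's descendants per stirpes.
Deepa left no surviving issue, so that branch lapses and is disregarded.
The estate is divided into 3 equal shares of 1/3 among Sarita, Ishita, Aarav.
Sarita predeceased; the 1/3 allotted to Sarita's branch passes to Sarita's issue by representation.
The 1/3 is divided into 3 equal shares of 1/9 among Priya, Rajiv, Tarun.
Priya is living and takes 1/9.
Rajiv is living and takes 1/9.
Tarun is living and takes 1/9.
Ishita predeceased; the 1/3 allotted to Ishita's branch passes to Ishita's issue by representation.
The 1/3 is divided into 4 equal shares of 1/12 among Neelam, Manoj, Usha, Omkar.
Neelam is living and takes 1/12.
Manoj is living and takes 1/12.
Usha is living and takes 1/12.
Omkar is living and takes 1/12.
Aarav is living and takes 1/3.

Aarav 1/3; Manoj 1/12; Neelam 1/12; Omkar 1/12; Priya 1/9; Rajiv 1/9; Tarun 1/9; Usha 1/12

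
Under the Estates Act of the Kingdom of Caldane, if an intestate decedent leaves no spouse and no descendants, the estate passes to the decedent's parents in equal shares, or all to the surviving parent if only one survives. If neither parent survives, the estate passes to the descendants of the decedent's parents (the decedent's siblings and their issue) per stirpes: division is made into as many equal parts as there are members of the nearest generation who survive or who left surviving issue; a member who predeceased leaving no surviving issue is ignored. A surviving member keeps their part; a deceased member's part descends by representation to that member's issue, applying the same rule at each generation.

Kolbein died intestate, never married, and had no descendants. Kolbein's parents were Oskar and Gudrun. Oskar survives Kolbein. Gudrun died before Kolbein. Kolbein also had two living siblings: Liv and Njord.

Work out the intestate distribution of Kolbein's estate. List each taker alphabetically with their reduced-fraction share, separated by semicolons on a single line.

Oskar 1

Only one parent, Oskar, survives, so Oskar takes the entire estate. The siblings take nothing because a surviving parent has priority.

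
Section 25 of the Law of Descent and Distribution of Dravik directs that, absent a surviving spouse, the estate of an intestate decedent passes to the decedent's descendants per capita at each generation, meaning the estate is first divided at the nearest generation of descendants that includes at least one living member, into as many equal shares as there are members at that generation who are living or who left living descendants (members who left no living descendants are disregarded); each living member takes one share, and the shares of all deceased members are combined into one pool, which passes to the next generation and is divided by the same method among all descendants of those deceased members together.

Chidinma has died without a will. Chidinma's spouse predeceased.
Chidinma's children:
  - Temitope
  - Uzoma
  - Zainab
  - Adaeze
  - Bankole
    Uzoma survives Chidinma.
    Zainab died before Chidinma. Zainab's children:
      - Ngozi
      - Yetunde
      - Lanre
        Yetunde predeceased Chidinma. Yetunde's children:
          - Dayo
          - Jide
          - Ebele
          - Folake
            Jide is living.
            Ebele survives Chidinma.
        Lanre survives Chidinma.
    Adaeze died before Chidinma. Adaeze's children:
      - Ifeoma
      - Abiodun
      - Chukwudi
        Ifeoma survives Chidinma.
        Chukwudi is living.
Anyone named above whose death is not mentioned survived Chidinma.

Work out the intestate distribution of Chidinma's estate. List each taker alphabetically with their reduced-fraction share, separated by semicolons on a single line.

Abiodun 1/15; Bankole 1/5; Chukwudi 1/15; Dayo 1/60; Ebele 1/60; Folake 1/60; Ifeoma 1/15; Jide 1/60; Lanre 1/15; Ngozi 1/15; Temitope 1/5; Uzoma 1/5

There is no surviving spouse, so the entire estate passes to Chidinma's descendants per capita at each generation.
At generation 1 (Temitope, Uzoma, Zainab, Adaeze, Bankole) there are 5 shares of (1)/5 = 1/5 each.
Living: Temitope, Uzoma, and Bankole — each takes 1/5.
Deceased: Zainab and Adaeze. Their combined 2/5 is pooled and carried to generation 2.
At generation 2 (Ngozi, Yetunde, Lanre, Ifeoma, Abiodun, Chukwudi) there are 6 shares of (2/5)/6 = 1/15 each.
Living: Ngozi, Lanre, Ifeoma, Abiodun, and Chukwudi — each takes 1/15.
Deceased: Yetunde. That 1/15 share is carried to generation 3.
At generation 3 (Dayo, Jide, Ebele, Folake) there are 4 shares of (1/15)/4 = 1/60 each.
Living: Dayo, Jide, Ebele, and Folake — each takes 1/60.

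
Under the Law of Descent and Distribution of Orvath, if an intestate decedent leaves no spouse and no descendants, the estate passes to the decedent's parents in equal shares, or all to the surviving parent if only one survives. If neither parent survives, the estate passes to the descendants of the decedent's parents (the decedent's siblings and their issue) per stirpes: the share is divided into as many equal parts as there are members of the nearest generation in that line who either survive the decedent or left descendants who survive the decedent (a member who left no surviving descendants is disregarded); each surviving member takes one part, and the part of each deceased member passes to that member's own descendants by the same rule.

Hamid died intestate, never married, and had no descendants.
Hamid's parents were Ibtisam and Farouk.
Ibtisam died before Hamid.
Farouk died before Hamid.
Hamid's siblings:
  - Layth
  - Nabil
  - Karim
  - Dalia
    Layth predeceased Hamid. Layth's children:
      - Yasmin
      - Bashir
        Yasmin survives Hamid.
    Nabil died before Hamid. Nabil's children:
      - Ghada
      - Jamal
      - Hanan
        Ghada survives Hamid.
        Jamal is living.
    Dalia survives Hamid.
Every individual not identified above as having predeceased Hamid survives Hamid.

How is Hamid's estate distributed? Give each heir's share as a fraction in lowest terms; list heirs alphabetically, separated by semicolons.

Neither parent survives and there are no descendants, so the estate passes to Hamid's siblings and their issue per stirpes.
The estate is divided into 4 equal shares of 1/4 among Layth, Nabil, Karim, Dalia.
Layth predeceased; the 1/4 allotted to Layth's branch passes to Layth's issue by representation.
The 1/4 is divided into 2 equal shares of 1/8 among Yasmin, Bashir.
Yasmin is living and takes 1/8.
Bashir is living and takes 1/8.
Nabil predeceased; the 1/4 allotted to Nabil's branch passes to Nabil's issue by representation.
The 1/4 is divided into 3 equal shares of 1/12 among Ghada, Jamal, Hanan.
Ghada is living and takes 1/12.
Jamal is living and takes 1/12.
Hanan is living and takes 1/12.
Karim is living and takes 1/4.
Dalia is living and takes 1/4.

Bashir 1/8; Dalia 1/4; Ghada 1/12; Hanan 1/12; Jamal 1/12; Karim 1/4; Yasmin 1/8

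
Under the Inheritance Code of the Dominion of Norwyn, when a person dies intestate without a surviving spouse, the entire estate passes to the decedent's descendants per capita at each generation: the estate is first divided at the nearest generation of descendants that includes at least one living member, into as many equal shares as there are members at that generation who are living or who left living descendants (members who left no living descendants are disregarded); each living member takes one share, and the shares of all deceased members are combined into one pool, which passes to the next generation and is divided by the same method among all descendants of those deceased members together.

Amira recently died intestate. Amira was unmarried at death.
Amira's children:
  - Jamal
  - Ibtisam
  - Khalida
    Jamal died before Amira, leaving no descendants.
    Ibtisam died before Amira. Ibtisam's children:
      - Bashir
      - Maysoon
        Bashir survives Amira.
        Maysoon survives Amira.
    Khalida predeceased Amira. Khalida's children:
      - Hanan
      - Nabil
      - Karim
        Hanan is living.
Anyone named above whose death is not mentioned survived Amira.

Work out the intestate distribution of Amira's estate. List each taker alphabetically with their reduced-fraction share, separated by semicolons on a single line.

There is no surviving spouse, so the entire estate passes to Amira's descendants per capita at each generation.
No one at generation 1 (Ibtisam, Khalida) is living; moving to the next generation.
At generation 2 (Bashir, Maysoon, Hanan, Nabil, Karim) there are 5 shares of (1)/5 = 1/5 each.
Living: Bashir, Maysoon, Hanan, Nabil, and Karim — each takes 1/5.

Bashir 1/5; Hanan 1/5; Karim 1/5; Maysoon 1/5; Nabil 1/5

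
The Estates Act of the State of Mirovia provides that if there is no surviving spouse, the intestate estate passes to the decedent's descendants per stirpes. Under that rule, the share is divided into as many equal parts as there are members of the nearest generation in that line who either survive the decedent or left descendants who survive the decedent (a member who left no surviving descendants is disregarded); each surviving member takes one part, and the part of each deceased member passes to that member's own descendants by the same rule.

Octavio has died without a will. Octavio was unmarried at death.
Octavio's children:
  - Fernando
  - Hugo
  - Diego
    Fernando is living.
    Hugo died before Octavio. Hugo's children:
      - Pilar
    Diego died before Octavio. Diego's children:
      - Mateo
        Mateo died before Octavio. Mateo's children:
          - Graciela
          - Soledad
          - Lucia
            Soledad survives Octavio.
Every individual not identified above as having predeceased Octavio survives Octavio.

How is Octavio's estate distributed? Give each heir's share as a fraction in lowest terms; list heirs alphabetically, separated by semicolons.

There is no surviving spouse, so the entire estate passes to Octavio's descendants per stirpes.
The estate is divided into 3 equal shares of 1/3 among Fernando, Hugo, Diego.
Fernando is living and takes 1/3.
Hugo predeceased; the 1/3 allotted to Hugo's branch passes to Hugo's issue by representation.
Pilar is the sole taker at this level and receives the full 1/3.
Diego predeceased; the 1/3 allotted to Diego's branch passes to Diego's issue by representation.
Mateo's line is the sole branch at this level, so the full 1/3 passes to Mateo's issue by representation.
The 1/3 is divided into 3 equal shares of 1/9 among Graciela, Soledad, Lucia.
Graciela is living and takes 1/9.
Soledad is living and takes 1/9.
Lucia is living and takes 1/9.

Fernando 1/3; Graciela 1/9; Lucia 1/9; Pilar 1/3; Soledad 1/9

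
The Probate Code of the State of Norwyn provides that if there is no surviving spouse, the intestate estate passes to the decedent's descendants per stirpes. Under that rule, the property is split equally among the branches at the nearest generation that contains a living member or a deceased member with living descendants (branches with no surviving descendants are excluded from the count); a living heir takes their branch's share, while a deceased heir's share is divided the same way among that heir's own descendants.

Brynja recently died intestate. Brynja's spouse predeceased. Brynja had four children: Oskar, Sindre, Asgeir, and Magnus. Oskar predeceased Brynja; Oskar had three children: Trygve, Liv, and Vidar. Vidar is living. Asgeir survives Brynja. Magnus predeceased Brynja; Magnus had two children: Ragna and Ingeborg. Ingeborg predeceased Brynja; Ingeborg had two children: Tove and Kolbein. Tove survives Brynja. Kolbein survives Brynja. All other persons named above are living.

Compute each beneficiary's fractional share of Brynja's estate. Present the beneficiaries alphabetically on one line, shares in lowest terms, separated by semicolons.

There is no surviving spouse, so the entire estate passes to Brynja's descendants per stirpes.
The estate is divided into 4 equal shares of 1/4 among Oskar, Sindre, Asgeir, Magnus.
Oskar predeceased; the 1/4 allotted to Oskar's branch passes to Oskar's issue by representation.
The 1/4 is divided into 3 equal shares of 1/12 among Trygve, Liv, Vidar.
Trygve is living and takes 1/12.
Liv is living and takes 1/12.
Vidar is living and takes 1/12.
Sindre is living and takes 1/4.
Asgeir is living and takes 1/4.
Magnus predeceased; the 1/4 allotted to Magnus's branch passes to Magnus's issue by representation.
The 1/4 is divided into 2 equal shares of 1/8 among Ragna, Ingeborg.
Ragna is living and takes 1/8.
Ingeborg predeceased; the 1/8 allotted to Ingeborg's branch passes to Ingeborg's issue by representation.
The 1/8 is divided into 2 equal shares of 1/16 among Tove, Kolbein.
Tove is living and takes 1/16.
Kolbein is living and takes 1/16.

Asgeir 1/4; Kolbein 1/16; Liv 1/12; Ragna 1/8; Sindre 1/4; Tove 1/16; Trygve 1/12; Vidar 1/12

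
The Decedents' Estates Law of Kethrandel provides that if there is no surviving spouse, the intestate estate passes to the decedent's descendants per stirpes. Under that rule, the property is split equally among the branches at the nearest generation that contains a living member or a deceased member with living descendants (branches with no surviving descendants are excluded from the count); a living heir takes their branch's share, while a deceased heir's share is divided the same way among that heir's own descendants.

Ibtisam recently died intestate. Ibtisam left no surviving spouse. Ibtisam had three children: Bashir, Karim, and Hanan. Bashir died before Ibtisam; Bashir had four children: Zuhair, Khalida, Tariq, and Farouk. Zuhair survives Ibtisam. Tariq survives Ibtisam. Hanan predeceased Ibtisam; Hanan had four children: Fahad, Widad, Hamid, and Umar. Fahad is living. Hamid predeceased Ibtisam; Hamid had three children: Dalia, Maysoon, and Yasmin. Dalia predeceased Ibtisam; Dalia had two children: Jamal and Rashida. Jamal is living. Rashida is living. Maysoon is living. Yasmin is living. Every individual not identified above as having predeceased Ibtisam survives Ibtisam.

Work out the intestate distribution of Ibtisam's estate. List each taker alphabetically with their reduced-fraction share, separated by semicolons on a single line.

Fahad 1/12; Farouk 1/12; Jamal 1/72; Karim 1/3; Khalida 1/12; Maysoon 1/36; Rashida 1/72; Tariq 1/12; Umar 1/12; Widad 1/12; Yasmin 1/36; Zuhair 1/12

There is no surviving spouse, so the entire estate passes to Ibtisam's descendants per stirpes.
The estate is divided into 3 equal shares of 1/3 among Bashir, Karim, Hanan.
Bashir predeceased; the 1/3 allotted to Bashir's branch passes to Bashir's issue by representation.
The 1/3 is divided into 4 equal shares of 1/12 among Zuhair, Khalida, Tariq, Farouk.
Zuhair is living and takes 1/12.
Khalida is living and takes 1/12.
Tariq is living and takes 1/12.
Farouk is living and takes 1/12.
Karim is living and takes 1/3.
Hanan predeceased; the 1/3 allotted to Hanan's branch passes to Hanan's issue by representation.
The 1/3 is divided into 4 equal shares of 1/12 among Fahad, Widad, Hamid, Umar.
Fahad is living and takes 1/12.
Widad is living and takes 1/12.
Hamid predeceased; the 1/12 allotted to Hamid's branch passes to Hamid's issue by representation.
The 1/12 is divided into 3 equal shares of 1/36 among Dalia, Maysoon, Yasmin.
Dalia predeceased; the 1/36 allotted to Dalia's branch passes to Dalia's issue by representation.
The 1/36 is divided into 2 equal shares of 1/72 among Jamal, Rashida.
Jamal is living and takes 1/72.
Rashida is living and takes 1/72.
Maysoon is living and takes 1/36.
Yasmin is living and takes 1/36.
Umar is living and takes 1/12.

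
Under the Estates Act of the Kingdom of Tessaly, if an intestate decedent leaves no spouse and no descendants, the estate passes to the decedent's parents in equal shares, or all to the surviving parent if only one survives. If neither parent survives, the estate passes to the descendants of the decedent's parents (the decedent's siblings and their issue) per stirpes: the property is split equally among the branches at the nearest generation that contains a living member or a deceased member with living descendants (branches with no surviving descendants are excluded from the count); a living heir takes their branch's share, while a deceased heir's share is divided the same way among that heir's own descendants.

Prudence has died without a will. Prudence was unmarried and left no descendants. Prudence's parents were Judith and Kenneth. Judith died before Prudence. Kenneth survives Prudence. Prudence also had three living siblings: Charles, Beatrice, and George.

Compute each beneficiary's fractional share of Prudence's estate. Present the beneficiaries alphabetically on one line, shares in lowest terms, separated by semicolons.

Only one parent, Kenneth, survives, so Kenneth takes the entire estate. The siblings take nothing because a surviving parent has priority.

Kenneth 1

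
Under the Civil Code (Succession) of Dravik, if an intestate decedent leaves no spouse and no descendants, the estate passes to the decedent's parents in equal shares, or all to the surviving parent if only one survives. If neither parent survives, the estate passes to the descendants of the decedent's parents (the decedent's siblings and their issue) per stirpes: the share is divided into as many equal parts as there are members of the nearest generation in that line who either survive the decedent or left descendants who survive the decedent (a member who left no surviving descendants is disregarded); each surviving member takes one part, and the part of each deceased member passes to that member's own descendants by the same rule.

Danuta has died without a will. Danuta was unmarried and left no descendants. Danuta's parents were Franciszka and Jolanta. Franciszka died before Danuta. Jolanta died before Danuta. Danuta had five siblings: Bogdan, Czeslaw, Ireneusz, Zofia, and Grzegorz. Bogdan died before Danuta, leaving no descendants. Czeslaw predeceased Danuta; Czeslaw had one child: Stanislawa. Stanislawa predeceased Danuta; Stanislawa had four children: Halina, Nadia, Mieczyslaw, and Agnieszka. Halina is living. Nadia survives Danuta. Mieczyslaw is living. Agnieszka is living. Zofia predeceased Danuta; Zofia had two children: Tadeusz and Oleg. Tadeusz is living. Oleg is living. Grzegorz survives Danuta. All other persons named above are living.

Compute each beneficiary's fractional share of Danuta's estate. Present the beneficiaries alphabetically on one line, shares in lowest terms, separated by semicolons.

Agnieszka 1/16; Grzegorz 1/4; Halina 1/16; Ireneusz 1/4; Mieczyslaw 1/16; Nadia 1/16; Oleg 1/8; Tadeusz 1/8

Neither parent survives and there are no descendants, so the estate passes to Danuta's siblings and their issue per stirpes.
Bogdan left no surviving issue, so that branch lapses and is disregarded.
The estate is divided into 4 equal shares of 1/4 among Czeslaw, Ireneusz, Zofia, Grzegorz.
Czeslaw predeceased; the 1/4 allotted to Czeslaw's branch passes to Czeslaw's issue by representation.
Stanislawa's line is the sole branch at this level, so the full 1/4 passes to Stanislawa's issue by representation.
The 1/4 is divided into 4 equal shares of 1/16 among Halina, Nadia, Mieczyslaw, Agnieszka.
Halina is living and takes 1/16.
Nadia is living and takes 1/16.
Mieczyslaw is living and takes 1/16.
Agnieszka is living and takes 1/16.
Ireneusz is living and takes 1/4.
Zofia predeceased; the 1/4 allotted to Zofia's branch passes to Zofia's issue by representation.
The 1/4 is divided into 2 equal shares of 1/8 among Tadeusz, Oleg.
Tadeusz is living and takes 1/8.
Oleg is living and takes 1/8.
Grzegorz is living and takes 1/4.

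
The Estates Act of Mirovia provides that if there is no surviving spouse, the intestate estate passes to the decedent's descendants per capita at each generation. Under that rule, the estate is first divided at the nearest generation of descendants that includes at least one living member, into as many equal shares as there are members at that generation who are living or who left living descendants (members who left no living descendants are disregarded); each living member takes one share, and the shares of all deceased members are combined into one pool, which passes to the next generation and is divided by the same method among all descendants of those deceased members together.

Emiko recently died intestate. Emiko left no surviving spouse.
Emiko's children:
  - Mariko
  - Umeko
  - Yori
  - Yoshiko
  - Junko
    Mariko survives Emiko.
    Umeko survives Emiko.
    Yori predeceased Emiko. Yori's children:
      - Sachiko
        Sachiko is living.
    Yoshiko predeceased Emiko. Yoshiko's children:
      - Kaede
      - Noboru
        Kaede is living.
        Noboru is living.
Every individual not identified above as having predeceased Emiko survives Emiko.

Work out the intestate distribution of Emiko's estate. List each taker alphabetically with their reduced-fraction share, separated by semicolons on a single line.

There is no surviving spouse, so the entire estate passes to Emiko's descendants per capita at each generation.
At generation 1 (Mariko, Umeko, Yori, Yoshiko, Junko) there are 5 shares of (1)/5 = 1/5 each.
Living: Mariko, Umeko, and Junko — each takes 1/5.
Deceased: Yori and Yoshiko. Their combined 2/5 is pooled and carried to generation 2.
At generation 2 (Sachiko, Kaede, Noboru) there are 3 shares of (2/5)/3 = 2/15 each.
Living: Sachiko, Kaede, and Noboru — each takes 2/15.

Junko 1/5; Kaede 2/15; Mariko 1/5; Noboru 2/15; Sachiko 2/15; Umeko 1/5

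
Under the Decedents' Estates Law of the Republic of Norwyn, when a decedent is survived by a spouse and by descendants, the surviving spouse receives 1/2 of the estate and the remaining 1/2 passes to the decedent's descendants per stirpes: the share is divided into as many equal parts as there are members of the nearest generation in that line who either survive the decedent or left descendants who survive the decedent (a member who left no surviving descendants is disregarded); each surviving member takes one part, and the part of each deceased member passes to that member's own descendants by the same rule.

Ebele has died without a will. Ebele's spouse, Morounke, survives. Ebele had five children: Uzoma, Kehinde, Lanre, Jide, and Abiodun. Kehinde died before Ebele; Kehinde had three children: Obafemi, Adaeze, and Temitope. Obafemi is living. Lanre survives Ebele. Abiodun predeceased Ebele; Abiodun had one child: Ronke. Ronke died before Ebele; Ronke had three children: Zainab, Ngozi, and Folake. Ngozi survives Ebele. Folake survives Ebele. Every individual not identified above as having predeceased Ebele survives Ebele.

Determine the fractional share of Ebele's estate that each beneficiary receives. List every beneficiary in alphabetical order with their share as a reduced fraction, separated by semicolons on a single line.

Morounke, as surviving spouse, takes 1/2.
The remaining 1/2 passes to Ebele's descendants per stirpes.
The 1/2 is divided into 5 equal shares of 1/10 among Uzoma, Kehinde, Lanre, Jide, Abiodun.
Uzoma is living and takes 1/10.
Kehinde predeceased; the 1/10 allotted to Kehinde's branch passes to Kehinde's issue by representation.
The 1/10 is divided into 3 equal shares of 1/30 among Obafemi, Adaeze, Temitope.
Obafemi is living and takes 1/30.
Adaeze is living and takes 1/30.
Temitope is living and takes 1/30.
Lanre is living and takes 1/10.
Jide is living and takes 1/10.
Abiodun predeceased; the 1/10 allotted to Abiodun's branch passes to Abiodun's issue by representation.
Ronke's line is the sole branch at this level, so the full 1/10 passes to Ronke's issue by representation.
The 1/10 is divided into 3 equal shares of 1/30 among Zainab, Ngozi, Folake.
Zainab is living and takes 1/30.
Ngozi is living and takes 1/30.
Folake is living and takes 1/30.

Adaeze 1/30; Folake 1/30; Jide 1/10; Lanre 1/10; Morounke 1/2; Ngozi 1/30; Obafemi 1/30; Temitope 1/30; Uzoma 1/10; Zainab 1/30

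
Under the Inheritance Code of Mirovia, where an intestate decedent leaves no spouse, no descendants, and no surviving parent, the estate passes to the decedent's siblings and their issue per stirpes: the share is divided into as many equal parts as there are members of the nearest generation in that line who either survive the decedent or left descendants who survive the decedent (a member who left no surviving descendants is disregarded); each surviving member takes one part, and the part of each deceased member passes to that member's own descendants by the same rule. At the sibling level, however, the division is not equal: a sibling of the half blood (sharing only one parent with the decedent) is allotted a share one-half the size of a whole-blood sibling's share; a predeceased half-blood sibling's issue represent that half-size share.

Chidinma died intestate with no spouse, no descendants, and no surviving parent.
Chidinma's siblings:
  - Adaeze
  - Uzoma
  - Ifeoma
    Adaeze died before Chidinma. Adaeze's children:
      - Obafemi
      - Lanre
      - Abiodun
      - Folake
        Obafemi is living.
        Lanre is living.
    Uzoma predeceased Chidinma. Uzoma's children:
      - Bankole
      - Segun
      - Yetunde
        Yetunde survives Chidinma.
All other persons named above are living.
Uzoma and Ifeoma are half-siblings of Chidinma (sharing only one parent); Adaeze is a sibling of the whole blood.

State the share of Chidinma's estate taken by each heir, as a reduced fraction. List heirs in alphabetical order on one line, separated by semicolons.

Abiodun 1/8; Bankole 1/12; Folake 1/8; Ifeoma 1/4; Lanre 1/8; Obafemi 1/8; Segun 1/12; Yetunde 1/12

No spouse, descendants, or parent survives, so the estate passes to Chidinma's siblings per stirpes.
Half-blood siblings count for one-half the weight of whole-blood siblings at the initial division.
Dividing 1 in proportion to weights (total weight 2): Adaeze (weight 1) → 1/2; Uzoma (weight 1/2) → 1/4; Ifeoma (weight 1/2) → 1/4.
Adaeze predeceased; the 1/2 allotted to Adaeze's branch passes to Adaeze's issue by representation.
The 1/2 is divided into 4 equal shares of 1/8 among Obafemi, Lanre, Abiodun, Folake.
Obafemi is living and takes 1/8.
Lanre is living and takes 1/8.
Abiodun is living and takes 1/8.
Folake is living and takes 1/8.
Uzoma predeceased; the 1/4 allotted to Uzoma's branch passes to Uzoma's issue by representation.
The 1/4 is divided into 3 equal shares of 1/12 among Bankole, Segun, Yetunde.
Bankole is living and takes 1/12.
Segun is living and takes 1/12.
Yetunde is living and takes 1/12.
Ifeoma is living and takes 1/4.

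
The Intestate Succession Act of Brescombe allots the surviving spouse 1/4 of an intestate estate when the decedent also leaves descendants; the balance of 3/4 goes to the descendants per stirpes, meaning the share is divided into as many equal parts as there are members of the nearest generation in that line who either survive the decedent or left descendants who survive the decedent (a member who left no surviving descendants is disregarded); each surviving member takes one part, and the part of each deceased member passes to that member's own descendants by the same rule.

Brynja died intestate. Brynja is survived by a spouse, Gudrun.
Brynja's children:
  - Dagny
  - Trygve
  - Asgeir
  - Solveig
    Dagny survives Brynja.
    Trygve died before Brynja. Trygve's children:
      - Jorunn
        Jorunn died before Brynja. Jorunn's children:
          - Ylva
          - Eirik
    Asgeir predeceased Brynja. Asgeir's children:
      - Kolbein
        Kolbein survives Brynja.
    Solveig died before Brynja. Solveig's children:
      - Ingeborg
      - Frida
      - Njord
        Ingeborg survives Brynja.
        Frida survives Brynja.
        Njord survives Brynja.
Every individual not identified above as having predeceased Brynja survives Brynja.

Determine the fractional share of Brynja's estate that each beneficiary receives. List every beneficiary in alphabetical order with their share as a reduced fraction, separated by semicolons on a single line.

Gudrun, as surviving spouse, takes 1/4.
The remaining 3/4 passes to Brynja's descendants per stirpes.
The 3/4 is divided into 4 equal shares of 3/16 among Dagny, Trygve, Asgeir, Solveig.
Dagny is living and takes 3/16.
Trygve predeceased; the 3/16 allotted to Trygve's branch passes to Trygve's issue by representation.
Jorunn's line is the sole branch at this level, so the full 3/16 passes to Jorunn's issue by representation.
The 3/16 is divided into 2 equal shares of 3/32 among Ylva, Eirik.
Ylva is living and takes 3/32.
Eirik is living and takes 3/32.
Asgeir predeceased; the 3/16 allotted to Asgeir's branch passes to Asgeir's issue by representation.
Kolbein is the sole taker at this level and receives the full 3/16.
Solveig predeceased; the 3/16 allotted to Solveig's branch passes to Solveig's issue by representation.
The 3/16 is divided into 3 equal shares of 1/16 among Ingeborg, Frida, Njord.
Ingeborg is living and takes 1/16.
Frida is living and takes 1/16.
Njord is living and takes 1/16.

Dagny 3/16; Eirik 3/32; Frida 1/16; Gudrun 1/4; Ingeborg 1/16; Kolbein 3/16; Njord 1/16; Ylva 3/32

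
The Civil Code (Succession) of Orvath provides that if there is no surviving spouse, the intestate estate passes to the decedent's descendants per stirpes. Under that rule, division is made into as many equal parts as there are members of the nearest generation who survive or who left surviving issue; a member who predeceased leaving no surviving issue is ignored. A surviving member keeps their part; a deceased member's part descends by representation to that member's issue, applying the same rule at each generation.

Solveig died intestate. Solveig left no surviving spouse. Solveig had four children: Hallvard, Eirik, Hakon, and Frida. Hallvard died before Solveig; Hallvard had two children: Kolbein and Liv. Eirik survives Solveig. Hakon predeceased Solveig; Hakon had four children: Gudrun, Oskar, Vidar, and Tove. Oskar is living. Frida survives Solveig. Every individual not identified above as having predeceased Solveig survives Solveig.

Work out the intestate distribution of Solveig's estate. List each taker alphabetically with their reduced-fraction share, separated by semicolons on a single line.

Eirik 1/4; Frida 1/4; Gudrun 1/16; Kolbein 1/8; Liv 1/8; Oskar 1/16; Tove 1/16; Vidar 1/16

There is no surviving spouse, so the entire estate passes to Solveig's descendants per stirpes.
The estate is divided into 4 equal shares of 1/4 among Hallvard, Eirik, Hakon, Frida.
Hallvard predeceased; the 1/4 allotted to Hallvard's branch passes to Hallvard's issue by representation.
The 1/4 is divided into 2 equal shares of 1/8 among Kolbein, Liv.
Kolbein is living and takes 1/8.
Liv is living and takes 1/8.
Eirik is living and takes 1/4.
Hakon predeceased; the 1/4 allotted to Hakon's branch passes to Hakon's issue by representation.
The 1/4 is divided into 4 equal shares of 1/16 among Gudrun, Oskar, Vidar, Tove.
Gudrun is living and takes 1/16.
Oskar is living and takes 1/16.
Vidar is living and takes 1/16.
Tove is living and takes 1/16.
Frida is living and takes 1/4.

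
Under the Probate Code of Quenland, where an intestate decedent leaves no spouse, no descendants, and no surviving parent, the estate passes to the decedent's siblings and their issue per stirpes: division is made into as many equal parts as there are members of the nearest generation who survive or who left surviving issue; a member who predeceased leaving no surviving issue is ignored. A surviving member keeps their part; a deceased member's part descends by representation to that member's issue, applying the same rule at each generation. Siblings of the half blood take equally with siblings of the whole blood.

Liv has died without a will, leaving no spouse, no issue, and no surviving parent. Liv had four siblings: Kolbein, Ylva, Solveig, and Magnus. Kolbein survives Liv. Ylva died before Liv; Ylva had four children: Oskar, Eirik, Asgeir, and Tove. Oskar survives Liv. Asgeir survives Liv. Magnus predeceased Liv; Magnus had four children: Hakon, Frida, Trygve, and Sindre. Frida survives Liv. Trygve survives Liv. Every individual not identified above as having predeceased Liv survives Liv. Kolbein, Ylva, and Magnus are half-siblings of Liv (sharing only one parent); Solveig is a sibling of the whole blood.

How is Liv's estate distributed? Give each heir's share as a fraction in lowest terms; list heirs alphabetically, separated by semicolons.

Asgeir 1/16; Eirik 1/16; Frida 1/16; Hakon 1/16; Kolbein 1/4; Oskar 1/16; Sindre 1/16; Solveig 1/4; Tove 1/16; Trygve 1/16

No spouse, descendants, or parent survives, so the estate passes to Liv's siblings per stirpes.
Half-blood and whole-blood siblings take equally under the stated rule.
The estate is divided into 4 equal shares of 1/4 among Kolbein, Ylva, Solveig, Magnus.
Kolbein is living and takes 1/4.
Ylva predeceased; the 1/4 allotted to Ylva's branch passes to Ylva's issue by representation.
The 1/4 is divided into 4 equal shares of 1/16 among Oskar, Eirik, Asgeir, Tove.
Oskar is living and takes 1/16.
Eirik is living and takes 1/16.
Asgeir is living and takes 1/16.
Tove is living and takes 1/16.
Solveig is living and takes 1/4.
Magnus predeceased; the 1/4 allotted to Magnus's branch passes to Magnus's issue by representation.
The 1/4 is divided into 4 equal shares of 1/16 among Hakon, Frida, Trygve, Sindre.
Hakon is living and takes 1/16.
Frida is living and takes 1/16.
Trygve is living and takes 1/16.
Sindre is living and takes 1/16.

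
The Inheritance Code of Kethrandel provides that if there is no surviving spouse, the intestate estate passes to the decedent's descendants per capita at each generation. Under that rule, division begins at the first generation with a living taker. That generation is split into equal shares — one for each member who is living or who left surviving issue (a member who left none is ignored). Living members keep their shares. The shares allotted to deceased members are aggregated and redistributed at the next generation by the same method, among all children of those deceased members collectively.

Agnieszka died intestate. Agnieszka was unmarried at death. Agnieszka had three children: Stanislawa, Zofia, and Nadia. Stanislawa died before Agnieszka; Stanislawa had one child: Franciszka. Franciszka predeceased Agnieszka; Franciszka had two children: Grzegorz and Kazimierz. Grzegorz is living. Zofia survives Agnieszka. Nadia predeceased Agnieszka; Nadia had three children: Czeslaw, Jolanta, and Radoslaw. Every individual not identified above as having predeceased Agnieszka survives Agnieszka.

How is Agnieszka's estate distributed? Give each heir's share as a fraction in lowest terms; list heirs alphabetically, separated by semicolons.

There is no surviving spouse, so the entire estate passes to Agnieszka's descendants per capita at each generation.
At generation 1 (Stanislawa, Zofia, Nadia) there are 3 shares of (1)/3 = 1/3 each.
Living: Zofia — each takes 1/3.
Deceased: Stanislawa and Nadia. Their combined 2/3 is pooled and carried to generation 2.
At generation 2 (Franciszka, Czeslaw, Jolanta, Radoslaw) there are 4 shares of (2/3)/4 = 1/6 each.
Living: Czeslaw, Jolanta, and Radoslaw — each takes 1/6.
Deceased: Franciszka. That 1/6 share is carried to generation 3.
At generation 3 (Grzegorz, Kazimierz) there are 2 shares of (1/6)/2 = 1/12 each.
Living: Grzegorz and Kazimierz — each takes 1/12.

Czeslaw 1/6; Grzegorz 1/12; Jolanta 1/6; Kazimierz 1/12; Radoslaw 1/6; Zofia 1/3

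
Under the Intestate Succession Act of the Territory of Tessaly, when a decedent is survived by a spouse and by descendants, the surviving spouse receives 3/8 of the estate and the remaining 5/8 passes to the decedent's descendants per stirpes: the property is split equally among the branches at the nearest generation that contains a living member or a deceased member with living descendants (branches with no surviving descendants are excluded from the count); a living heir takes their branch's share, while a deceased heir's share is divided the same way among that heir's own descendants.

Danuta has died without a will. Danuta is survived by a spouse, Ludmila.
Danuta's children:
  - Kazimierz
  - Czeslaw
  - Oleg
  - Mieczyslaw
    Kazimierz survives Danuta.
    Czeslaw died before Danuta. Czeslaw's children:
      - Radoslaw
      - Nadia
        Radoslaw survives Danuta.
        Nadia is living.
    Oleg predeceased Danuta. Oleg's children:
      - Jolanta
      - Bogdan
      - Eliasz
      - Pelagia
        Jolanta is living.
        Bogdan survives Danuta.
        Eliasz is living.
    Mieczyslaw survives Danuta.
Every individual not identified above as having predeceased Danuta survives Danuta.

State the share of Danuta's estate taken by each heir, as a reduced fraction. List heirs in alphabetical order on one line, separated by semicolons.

Ludmila, as surviving spouse, takes 3/8.
The remaining 5/8 passes to Danuta's descendants per stirpes.
The 5/8 is divided into 4 equal shares of 5/32 among Kazimierz, Czeslaw, Oleg, Mieczyslaw.
Kazimierz is living and takes 5/32.
Czeslaw predeceased; the 5/32 allotted to Czeslaw's branch passes to Czeslaw's issue by representation.
The 5/32 is divided into 2 equal shares of 5/64 among Radoslaw, Nadia.
Radoslaw is living and takes 5/64.
Nadia is living and takes 5/64.
Oleg predeceased; the 5/32 allotted to Oleg's branch passes to Oleg's issue by representation.
The 5/32 is divided into 4 equal shares of 5/128 among Jolanta, Bogdan, Eliasz, Pelagia.
Jolanta is living and takes 5/128.
Bogdan is living and takes 5/128.
Eliasz is living and takes 5/128.
Pelagia is living and takes 5/128.
Mieczyslaw is living and takes 5/32.

Bogdan 5/128; Eliasz 5/128; Jolanta 5/128; Kazimierz 5/32; Ludmila 3/8; Mieczyslaw 5/32; Nadia 5/64; Pelagia 5/128; Radoslaw 5/64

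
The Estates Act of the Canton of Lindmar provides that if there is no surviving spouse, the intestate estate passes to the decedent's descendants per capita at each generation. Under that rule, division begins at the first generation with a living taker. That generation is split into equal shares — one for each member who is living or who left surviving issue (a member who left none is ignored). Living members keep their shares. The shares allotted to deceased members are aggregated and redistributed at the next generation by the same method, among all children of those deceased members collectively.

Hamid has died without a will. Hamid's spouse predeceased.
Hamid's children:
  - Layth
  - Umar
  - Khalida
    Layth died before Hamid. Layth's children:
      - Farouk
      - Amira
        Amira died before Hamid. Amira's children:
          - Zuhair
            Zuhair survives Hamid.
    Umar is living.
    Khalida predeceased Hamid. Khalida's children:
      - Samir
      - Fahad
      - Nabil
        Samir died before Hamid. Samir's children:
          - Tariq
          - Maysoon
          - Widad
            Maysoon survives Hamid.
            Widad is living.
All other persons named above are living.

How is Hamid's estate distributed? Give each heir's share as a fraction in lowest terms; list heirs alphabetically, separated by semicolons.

There is no surviving spouse, so the entire estate passes to Hamid's descendants per capita at each generation.
At generation 1 (Layth, Umar, Khalida) there are 3 shares of (1)/3 = 1/3 each.
Living: Umar — each takes 1/3.
Deceased: Layth and Khalida. Their combined 2/3 is pooled and carried to generation 2.
At generation 2 (Farouk, Amira, Samir, Fahad, Nabil) there are 5 shares of (2/3)/5 = 2/15 each.
Living: Farouk, Fahad, and Nabil — each takes 2/15.
Deceased: Amira and Samir. Their combined 4/15 is pooled and carried to generation 3.
At generation 3 (Zuhair, Tariq, Maysoon, Widad) there are 4 shares of (4/15)/4 = 1/15 each.
Living: Zuhair, Tariq, Maysoon, and Widad — each takes 1/15.

Fahad 2/15; Farouk 2/15; Maysoon 1/15; Nabil 2/15; Tariq 1/15; Umar 1/3; Widad 1/15; Zuhair 1/15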